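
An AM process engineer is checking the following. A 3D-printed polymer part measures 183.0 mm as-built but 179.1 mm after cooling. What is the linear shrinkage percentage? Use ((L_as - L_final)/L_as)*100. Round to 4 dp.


Shrinkage = ((183.0-179.1)/183.0)*100 = 2.1311 %


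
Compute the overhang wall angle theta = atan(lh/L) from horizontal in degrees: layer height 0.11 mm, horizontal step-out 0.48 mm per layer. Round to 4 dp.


angle = atan(0.11/0.48) = 12.9074 degrees


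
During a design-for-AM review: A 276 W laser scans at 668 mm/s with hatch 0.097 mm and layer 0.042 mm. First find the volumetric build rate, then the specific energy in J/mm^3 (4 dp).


Build rate = 668 * 0.097 * 0.042 = 2.721432 mm^3/s
SE = 276 / 2.721432 = 101.4172 J/mm^3


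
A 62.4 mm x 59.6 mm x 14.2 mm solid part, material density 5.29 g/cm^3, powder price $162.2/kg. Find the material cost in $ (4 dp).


V = 62.4 * 59.6 * 14.2 = 52810.368 mm^3 = 52.810368 cm^3
Mass = 52.810368 * 5.29 / 1000 = 0.27936685 kg
Cost = 0.27936685 * 162.2 = 45.3133 $


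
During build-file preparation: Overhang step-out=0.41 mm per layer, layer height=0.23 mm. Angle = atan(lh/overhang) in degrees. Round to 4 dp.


angle = atan(0.23/0.41) = 29.2914 degrees


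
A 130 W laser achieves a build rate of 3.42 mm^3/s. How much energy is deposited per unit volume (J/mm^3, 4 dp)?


SE = 130 / 3.42 = 38.0117 J/mm^3


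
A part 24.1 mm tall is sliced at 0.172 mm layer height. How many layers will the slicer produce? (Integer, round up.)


Layers = ceil(24.1/0.172) = 141


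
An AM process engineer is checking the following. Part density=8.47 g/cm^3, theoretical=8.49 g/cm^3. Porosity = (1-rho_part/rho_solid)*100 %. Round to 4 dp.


Porosity = (1-8.47/8.49)*100 = 0.2356 %


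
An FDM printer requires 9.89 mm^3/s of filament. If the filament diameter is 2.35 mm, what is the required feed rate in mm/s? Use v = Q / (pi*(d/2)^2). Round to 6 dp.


A = pi*(2.35/2)^2 = 4.337361
v = 9.89 / 4.337361 = 2.280188 mm/s


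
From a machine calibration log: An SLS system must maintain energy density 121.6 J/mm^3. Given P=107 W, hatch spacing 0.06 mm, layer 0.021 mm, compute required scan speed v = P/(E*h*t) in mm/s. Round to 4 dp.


v = 107 / (121.6*0.06*0.021) = 698.3605 mm/s


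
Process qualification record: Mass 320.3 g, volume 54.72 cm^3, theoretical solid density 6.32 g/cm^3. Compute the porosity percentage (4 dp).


rho_part = 320.3 / 54.72 = 5.85343567 g/cm^3
Porosity = (1 - 5.85343567/6.32)*100 = 7.3823 %


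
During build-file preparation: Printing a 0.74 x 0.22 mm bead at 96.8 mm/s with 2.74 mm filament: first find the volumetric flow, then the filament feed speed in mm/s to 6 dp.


Q = 0.74 * 0.22 * 96.8 = 15.75904 mm^3/s
A_fil = pi*(2.74/2)^2 = 5.89645525 mm^2
v_feed = 15.75904 / 5.89645525 = 2.672629 mm/s


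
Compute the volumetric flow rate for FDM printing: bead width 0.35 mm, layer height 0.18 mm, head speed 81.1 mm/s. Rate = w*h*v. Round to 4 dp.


Rate = 0.35 * 0.18 * 81.1 = 5.1093 mm^3/s


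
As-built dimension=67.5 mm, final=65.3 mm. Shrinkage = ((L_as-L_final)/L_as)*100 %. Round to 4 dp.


Shrinkage = ((67.5-65.3)/67.5)*100 = 3.2593 %


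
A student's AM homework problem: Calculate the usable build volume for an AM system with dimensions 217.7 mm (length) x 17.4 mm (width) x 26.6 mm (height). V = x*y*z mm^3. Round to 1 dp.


V = 217.7 * 17.4 * 26.6 = 100760.3 mm^3


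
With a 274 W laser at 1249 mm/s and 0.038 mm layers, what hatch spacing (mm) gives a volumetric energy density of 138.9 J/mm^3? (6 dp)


h = 274 / (138.9*1249*0.038) = 0.041563 mm


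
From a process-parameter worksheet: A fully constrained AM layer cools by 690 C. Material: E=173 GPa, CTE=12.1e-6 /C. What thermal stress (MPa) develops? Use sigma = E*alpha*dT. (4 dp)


sigma = 173*1000 * 12.1e-6 * 690 = 1444.377 MPa


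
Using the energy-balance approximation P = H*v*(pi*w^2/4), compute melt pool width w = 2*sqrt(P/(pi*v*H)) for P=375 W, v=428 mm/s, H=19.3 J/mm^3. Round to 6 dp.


w = 2*sqrt(375/(pi*428*19.3)) = 0.24042 mm


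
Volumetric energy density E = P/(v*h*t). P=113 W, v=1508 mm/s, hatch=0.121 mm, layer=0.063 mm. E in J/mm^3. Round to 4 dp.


E = 113 / (1508*0.121*0.063) = 9.8299 J/mm^3


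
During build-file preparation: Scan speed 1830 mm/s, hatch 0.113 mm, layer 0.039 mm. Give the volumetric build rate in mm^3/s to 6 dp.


Rate = 1830 * 0.113 * 0.039 = 8.06481 mm^3/s


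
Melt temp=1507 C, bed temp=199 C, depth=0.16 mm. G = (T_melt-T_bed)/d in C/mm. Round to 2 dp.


G = (1507-199)/0.16 = 8175.0 C/mm


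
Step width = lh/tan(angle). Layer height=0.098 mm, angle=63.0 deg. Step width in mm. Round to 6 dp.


step = 0.098 / tan(63.0) = 0.049933 mm


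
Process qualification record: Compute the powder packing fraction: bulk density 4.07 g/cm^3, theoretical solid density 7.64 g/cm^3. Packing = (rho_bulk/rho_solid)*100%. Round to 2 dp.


Packing = (4.07/7.64)*100 = 53.27 %


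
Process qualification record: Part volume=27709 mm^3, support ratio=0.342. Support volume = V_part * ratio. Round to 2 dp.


V_support = 27709 * 0.342 = 9476.48 mm^3


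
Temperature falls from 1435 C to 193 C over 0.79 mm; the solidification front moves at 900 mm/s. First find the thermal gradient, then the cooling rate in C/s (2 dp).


G = (1435-193)/0.79 = 1572.15189873 C/mm
CR = 1572.15189873 * 900 = 1414936.71 C/s


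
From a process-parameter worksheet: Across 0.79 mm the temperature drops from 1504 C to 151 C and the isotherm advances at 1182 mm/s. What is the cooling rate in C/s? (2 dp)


G = (1504-151)/0.79 = 1712.65822785 C/mm
CR = 1712.65822785 * 1182 = 2024362.03 C/s


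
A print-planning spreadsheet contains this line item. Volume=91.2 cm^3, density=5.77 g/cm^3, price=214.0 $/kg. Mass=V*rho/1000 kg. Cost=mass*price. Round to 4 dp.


Mass = 91.2*5.77/1000 = 0.526224 kg
Cost = 0.526224 * 214.0 = 112.6119 $


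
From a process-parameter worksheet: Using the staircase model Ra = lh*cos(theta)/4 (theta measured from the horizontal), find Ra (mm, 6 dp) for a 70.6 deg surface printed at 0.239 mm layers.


Ra = 0.239 * cos(70.6) / 4 = 0.019847 mm


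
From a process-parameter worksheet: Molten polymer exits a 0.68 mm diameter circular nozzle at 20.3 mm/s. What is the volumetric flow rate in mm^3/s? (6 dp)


A = pi*(0.68/2)^2 = 0.36316811 mm^2
Q = 0.36316811 * 20.3 = 7.372313 mm^3/s


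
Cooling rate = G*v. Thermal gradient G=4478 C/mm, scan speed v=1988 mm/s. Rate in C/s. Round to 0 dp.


CR = 4478 * 1988 = 8902264 C/s


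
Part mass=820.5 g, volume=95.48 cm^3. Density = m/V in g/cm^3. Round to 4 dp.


rho = 820.5 / 95.48 = 8.5934 g/cm^3


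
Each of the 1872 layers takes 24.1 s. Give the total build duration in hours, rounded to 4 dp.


t = 1872 * 24.1 / 3600 = 12.532 hrs


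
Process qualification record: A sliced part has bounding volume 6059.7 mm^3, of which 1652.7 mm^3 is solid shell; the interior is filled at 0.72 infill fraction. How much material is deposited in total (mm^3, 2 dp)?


V_infill = (6059.7 - 1652.7) * 0.72 = 3173.04
V_total = 1652.7 + 3173.04 = 4825.74 mm^3


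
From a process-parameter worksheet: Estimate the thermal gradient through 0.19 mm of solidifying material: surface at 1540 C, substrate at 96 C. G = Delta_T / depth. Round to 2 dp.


G = (1540-96)/0.19 = 7600.0 C/mm


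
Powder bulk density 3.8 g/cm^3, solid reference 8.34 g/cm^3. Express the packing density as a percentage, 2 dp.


Packing = (3.8/8.34)*100 = 45.56 %


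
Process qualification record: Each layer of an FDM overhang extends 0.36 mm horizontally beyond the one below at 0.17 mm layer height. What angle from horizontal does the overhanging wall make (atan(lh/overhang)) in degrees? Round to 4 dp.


angle = atan(0.17/0.36) = 25.2777 degrees


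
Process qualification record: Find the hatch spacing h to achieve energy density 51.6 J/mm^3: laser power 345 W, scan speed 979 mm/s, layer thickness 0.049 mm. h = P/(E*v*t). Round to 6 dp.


h = 345 / (51.6*979*0.049) = 0.139377 mm


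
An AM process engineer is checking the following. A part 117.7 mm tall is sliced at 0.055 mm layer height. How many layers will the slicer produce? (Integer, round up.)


Layers = ceil(117.7/0.055) = 2140


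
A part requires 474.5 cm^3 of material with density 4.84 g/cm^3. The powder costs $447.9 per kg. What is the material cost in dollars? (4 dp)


Mass = 474.5*4.84/1000 = 2.29658 kg
Cost = 2.29658 * 447.9 = 1028.6382 $


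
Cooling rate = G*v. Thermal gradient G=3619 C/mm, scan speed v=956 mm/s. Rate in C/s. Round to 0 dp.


CR = 3619 * 956 = 3459764 C/s


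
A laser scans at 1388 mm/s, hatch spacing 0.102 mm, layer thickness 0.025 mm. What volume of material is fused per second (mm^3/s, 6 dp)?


Rate = 1388 * 0.102 * 0.025 = 3.5394 mm^3/s


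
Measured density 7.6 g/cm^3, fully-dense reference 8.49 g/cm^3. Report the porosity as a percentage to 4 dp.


Porosity = (1-7.6/8.49)*100 = 10.4829 %


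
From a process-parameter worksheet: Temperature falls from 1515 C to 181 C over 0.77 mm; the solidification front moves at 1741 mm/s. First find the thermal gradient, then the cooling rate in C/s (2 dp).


G = (1515-181)/0.77 = 1732.46753247 C/mm
CR = 1732.46753247 * 1741 = 3016225.97 C/s


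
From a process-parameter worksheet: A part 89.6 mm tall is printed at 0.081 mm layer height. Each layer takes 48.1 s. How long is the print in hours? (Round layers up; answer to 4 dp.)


Layers = ceil(89.6/0.081) = 1107
t = 1107 * 48.1 / 3600 = 14.7908 hrs


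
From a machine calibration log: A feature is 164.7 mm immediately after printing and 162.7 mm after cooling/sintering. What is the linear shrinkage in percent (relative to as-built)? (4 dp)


Shrinkage = ((164.7-162.7)/164.7)*100 = 1.2143 %


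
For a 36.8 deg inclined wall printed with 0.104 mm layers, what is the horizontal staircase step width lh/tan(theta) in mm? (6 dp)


step = 0.104 / tan(36.8) = 0.13902 mm


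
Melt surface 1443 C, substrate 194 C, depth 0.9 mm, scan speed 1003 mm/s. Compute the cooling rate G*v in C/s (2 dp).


G = (1443-194)/0.9 = 1387.77777778 C/mm
CR = 1387.77777778 * 1003 = 1391941.11 C/s


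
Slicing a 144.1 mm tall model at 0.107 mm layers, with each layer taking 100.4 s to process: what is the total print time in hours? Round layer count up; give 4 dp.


Layers = ceil(144.1/0.107) = 1347
t = 1347 * 100.4 / 3600 = 37.5663 hrs


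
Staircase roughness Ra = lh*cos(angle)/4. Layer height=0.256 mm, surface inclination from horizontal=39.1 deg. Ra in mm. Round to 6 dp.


Ra = 0.256 * cos(39.1) / 4 = 0.049667 mm


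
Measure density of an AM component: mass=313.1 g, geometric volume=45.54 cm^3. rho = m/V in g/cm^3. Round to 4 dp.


rho = 313.1 / 45.54 = 6.8753 g/cm^3


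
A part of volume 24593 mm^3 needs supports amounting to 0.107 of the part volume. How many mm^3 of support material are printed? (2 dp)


V_support = 24593 * 0.107 = 2631.45 mm^3


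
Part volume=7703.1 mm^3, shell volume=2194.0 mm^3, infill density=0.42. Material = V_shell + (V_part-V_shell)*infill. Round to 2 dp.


V_infill = (7703.1 - 2194.0) * 0.42 = 2313.82
V_total = 2194.0 + 2313.82 = 4507.82 mm^3


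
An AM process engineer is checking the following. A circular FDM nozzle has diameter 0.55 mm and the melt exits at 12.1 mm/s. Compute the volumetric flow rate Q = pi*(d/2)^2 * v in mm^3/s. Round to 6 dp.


A = pi*(0.55/2)^2 = 0.23758294 mm^2
Q = 0.23758294 * 12.1 = 2.874754 mm^3/s


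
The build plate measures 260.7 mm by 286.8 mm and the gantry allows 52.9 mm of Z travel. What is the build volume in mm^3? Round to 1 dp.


V = 260.7 * 286.8 * 52.9 = 3955267.4 mm^3


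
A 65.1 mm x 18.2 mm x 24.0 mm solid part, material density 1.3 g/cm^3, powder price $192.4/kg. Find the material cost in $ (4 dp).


V = 65.1 * 18.2 * 24.0 = 28435.68 mm^3 = 28.43568 cm^3
Mass = 28.43568 * 1.3 / 1000 = 0.03696638 kg
Cost = 0.03696638 * 192.4 = 7.1123 $


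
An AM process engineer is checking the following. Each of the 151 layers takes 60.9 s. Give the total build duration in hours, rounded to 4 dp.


t = 151 * 60.9 / 3600 = 2.5544 hrs


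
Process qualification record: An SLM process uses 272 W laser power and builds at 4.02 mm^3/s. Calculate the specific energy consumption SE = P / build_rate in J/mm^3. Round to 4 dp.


SE = 272 / 4.02 = 67.6617 J/mm^3


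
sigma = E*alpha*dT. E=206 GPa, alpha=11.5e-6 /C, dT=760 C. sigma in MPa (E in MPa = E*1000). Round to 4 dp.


sigma = 206*1000 * 11.5e-6 * 760 = 1800.44 MPa


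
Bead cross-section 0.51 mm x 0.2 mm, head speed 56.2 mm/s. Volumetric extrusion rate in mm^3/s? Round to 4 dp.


Rate = 0.51 * 0.2 * 56.2 = 5.7324 mm^3/s


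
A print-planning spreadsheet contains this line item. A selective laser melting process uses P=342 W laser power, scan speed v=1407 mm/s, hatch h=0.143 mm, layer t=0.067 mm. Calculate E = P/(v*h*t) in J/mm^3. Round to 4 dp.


E = 342 / (1407*0.143*0.067) = 25.37 J/mm^3


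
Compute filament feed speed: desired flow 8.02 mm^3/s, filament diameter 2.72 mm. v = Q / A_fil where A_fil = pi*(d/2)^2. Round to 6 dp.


A = pi*(2.72/2)^2 = 5.81069
v = 8.02 / 5.81069 = 1.380215 mm/s


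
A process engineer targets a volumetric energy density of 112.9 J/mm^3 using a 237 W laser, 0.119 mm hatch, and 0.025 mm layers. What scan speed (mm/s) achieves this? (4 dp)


v = 237 / (112.9*0.119*0.025) = 705.6144 mm/s


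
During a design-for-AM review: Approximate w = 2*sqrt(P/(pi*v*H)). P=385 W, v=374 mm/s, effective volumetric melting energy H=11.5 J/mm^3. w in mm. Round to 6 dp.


w = 2*sqrt(385/(pi*374*11.5)) = 0.337599 mm


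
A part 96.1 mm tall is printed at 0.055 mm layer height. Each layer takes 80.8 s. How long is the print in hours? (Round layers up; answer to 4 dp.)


Layers = ceil(96.1/0.055) = 1748
t = 1748 * 80.8 / 3600 = 39.2329 hrs


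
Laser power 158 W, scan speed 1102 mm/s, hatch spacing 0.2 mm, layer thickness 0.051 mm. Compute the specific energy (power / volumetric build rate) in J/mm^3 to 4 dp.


Build rate = 1102 * 0.2 * 0.051 = 11.2404 mm^3/s
SE = 158 / 11.2404 = 14.0564 J/mm^3


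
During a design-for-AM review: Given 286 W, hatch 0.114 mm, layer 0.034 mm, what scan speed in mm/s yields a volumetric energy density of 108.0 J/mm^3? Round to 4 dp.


v = 286 / (108.0*0.114*0.034) = 683.2168 mm/s


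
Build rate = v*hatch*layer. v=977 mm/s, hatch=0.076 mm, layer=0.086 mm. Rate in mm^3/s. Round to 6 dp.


Rate = 977 * 0.076 * 0.086 = 6.385672 mm^3/s


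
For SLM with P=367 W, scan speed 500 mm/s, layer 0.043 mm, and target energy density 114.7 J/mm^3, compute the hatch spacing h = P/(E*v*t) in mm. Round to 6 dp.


h = 367 / (114.7*500*0.043) = 0.148821 mm


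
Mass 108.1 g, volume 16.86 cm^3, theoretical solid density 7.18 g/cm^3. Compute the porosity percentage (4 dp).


rho_part = 108.1 / 16.86 = 6.41162515 g/cm^3
Porosity = (1 - 6.41162515/7.18)*100 = 10.7016 %


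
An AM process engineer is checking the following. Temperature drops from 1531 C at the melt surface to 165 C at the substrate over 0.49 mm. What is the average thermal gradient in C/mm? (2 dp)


G = (1531-165)/0.49 = 2787.76 C/mm


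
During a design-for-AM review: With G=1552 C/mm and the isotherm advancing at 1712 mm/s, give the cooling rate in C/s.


CR = 1552 * 1712 = 2657024 C/s


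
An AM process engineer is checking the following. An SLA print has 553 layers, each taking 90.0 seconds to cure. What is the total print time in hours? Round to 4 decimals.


t = 553 * 90.0 / 3600 = 13.825 hrs


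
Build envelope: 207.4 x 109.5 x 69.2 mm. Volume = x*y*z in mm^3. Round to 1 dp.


V = 207.4 * 109.5 * 69.2 = 1571552.8 mm^3


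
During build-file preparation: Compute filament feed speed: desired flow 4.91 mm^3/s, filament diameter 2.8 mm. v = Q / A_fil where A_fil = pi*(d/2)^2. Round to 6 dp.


A = pi*(2.8/2)^2 = 6.157522
v = 4.91 / 6.157522 = 0.797399 mm/s


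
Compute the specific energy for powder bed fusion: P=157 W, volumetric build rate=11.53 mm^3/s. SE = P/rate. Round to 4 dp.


SE = 157 / 11.53 = 13.6167 J/mm^3


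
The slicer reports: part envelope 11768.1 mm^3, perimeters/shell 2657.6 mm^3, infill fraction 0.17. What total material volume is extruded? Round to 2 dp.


V_infill = (11768.1 - 2657.6) * 0.17 = 1548.79
V_total = 2657.6 + 1548.79 = 4206.39 mm^3


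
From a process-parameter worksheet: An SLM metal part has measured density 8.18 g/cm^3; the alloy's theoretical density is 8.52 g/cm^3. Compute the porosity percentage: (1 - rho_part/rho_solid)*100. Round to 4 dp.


Porosity = (1-8.18/8.52)*100 = 3.9906 %


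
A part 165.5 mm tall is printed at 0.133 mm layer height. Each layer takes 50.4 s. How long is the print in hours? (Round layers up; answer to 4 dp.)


Layers = ceil(165.5/0.133) = 1245
t = 1245 * 50.4 / 3600 = 17.43 hrs


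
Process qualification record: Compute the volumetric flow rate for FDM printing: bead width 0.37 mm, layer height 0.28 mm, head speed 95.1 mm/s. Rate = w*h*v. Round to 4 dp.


Rate = 0.37 * 0.28 * 95.1 = 9.8524 mm^3/s


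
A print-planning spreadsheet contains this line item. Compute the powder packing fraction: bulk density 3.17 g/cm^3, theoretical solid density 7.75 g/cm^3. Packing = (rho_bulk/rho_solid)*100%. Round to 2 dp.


Packing = (3.17/7.75)*100 = 40.9 %


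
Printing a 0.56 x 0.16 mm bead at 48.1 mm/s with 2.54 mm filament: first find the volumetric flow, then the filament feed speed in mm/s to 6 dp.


Q = 0.56 * 0.16 * 48.1 = 4.30976 mm^3/s
A_fil = pi*(2.54/2)^2 = 5.06707479 mm^2
v_feed = 4.30976 / 5.06707479 = 0.850542 mm/s


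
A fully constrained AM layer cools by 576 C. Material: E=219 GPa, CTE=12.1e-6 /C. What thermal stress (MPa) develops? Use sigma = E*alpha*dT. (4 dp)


sigma = 219*1000 * 12.1e-6 * 576 = 1526.3424 MPa


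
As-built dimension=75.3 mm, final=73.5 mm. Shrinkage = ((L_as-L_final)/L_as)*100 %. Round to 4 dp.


Shrinkage = ((75.3-73.5)/75.3)*100 = 2.3904 %


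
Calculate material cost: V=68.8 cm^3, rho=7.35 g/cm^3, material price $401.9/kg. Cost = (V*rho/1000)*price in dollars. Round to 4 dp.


Mass = 68.8*7.35/1000 = 0.50568 kg
Cost = 0.50568 * 401.9 = 203.2328 $


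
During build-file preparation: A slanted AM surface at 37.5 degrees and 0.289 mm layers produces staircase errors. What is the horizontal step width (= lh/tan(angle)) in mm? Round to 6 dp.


step = 0.289 / tan(37.5) = 0.376632 mm


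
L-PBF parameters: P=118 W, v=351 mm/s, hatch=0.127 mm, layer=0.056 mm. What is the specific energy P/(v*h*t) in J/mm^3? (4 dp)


Build rate = 351 * 0.127 * 0.056 = 2.496312 mm^3/s
SE = 118 / 2.496312 = 47.2697 J/mm^3


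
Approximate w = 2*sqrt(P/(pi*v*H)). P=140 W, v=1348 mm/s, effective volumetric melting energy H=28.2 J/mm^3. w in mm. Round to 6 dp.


w = 2*sqrt(140/(pi*1348*28.2)) = 0.068478 mm


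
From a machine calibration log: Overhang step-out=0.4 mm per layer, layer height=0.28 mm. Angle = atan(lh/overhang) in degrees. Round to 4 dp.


angle = atan(0.28/0.4) = 34.992 degrees


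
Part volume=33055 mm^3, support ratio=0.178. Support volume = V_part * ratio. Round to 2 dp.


V_support = 33055 * 0.178 = 5883.79 mm^3


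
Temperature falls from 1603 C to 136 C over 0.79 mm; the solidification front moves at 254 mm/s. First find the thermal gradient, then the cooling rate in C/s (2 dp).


G = (1603-136)/0.79 = 1856.96202532 C/mm
CR = 1856.96202532 * 254 = 471668.35 C/s


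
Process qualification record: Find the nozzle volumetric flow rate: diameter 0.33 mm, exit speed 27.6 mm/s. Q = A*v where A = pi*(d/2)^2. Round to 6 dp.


A = pi*(0.33/2)^2 = 0.08552986 mm^2
Q = 0.08552986 * 27.6 = 2.360624 mm^3/s


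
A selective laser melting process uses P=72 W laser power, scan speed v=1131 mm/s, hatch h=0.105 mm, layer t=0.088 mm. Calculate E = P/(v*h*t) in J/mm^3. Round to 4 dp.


E = 72 / (1131*0.105*0.088) = 6.8897 J/mm^3


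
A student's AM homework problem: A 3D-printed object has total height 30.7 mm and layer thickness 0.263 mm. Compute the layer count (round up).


Layers = ceil(30.7/0.263) = 117


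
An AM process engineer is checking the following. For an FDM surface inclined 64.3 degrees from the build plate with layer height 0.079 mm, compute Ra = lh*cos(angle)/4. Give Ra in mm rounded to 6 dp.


Ra = 0.079 * cos(64.3) / 4 = 0.008565 mm


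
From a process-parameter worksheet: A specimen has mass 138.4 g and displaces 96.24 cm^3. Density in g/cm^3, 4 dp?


rho = 138.4 / 96.24 = 1.4381 g/cm^3


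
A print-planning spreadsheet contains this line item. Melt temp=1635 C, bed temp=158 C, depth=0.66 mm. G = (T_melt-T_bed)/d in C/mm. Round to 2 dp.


G = (1635-158)/0.66 = 2237.88 C/mm


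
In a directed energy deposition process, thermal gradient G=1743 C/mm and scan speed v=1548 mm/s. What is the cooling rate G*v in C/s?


CR = 1743 * 1548 = 2698164 C/s


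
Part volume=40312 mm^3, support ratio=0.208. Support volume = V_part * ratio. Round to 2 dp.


V_support = 40312 * 0.208 = 8384.9 mm^3


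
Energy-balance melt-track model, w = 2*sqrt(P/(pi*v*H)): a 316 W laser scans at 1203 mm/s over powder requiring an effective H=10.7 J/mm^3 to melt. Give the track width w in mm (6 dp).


w = 2*sqrt(316/(pi*1203*10.7)) = 0.176797 mm


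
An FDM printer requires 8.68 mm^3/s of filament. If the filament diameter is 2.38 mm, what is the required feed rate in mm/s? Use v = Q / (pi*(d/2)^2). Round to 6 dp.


A = pi*(2.38/2)^2 = 4.448809
v = 8.68 / 4.448809 = 1.951084 mm/s


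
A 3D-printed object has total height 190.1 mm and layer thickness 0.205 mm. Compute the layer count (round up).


Layers = ceil(190.1/0.205) = 928


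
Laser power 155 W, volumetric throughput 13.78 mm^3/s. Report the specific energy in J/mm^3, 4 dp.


SE = 155 / 13.78 = 11.2482 J/mm^3


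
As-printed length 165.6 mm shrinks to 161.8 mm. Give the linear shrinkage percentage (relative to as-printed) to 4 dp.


Shrinkage = ((165.6-161.8)/165.6)*100 = 2.2947 %


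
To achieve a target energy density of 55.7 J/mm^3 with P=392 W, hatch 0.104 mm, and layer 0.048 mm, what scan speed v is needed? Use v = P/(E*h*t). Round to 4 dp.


v = 392 / (55.7*0.104*0.048) = 1409.7961 mm/s


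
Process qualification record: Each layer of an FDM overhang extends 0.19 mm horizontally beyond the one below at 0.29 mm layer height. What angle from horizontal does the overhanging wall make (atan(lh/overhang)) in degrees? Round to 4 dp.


angle = atan(0.29/0.19) = 56.7683 degrees


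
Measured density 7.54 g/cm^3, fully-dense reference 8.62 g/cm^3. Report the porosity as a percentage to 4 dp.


Porosity = (1-7.54/8.62)*100 = 12.529 %


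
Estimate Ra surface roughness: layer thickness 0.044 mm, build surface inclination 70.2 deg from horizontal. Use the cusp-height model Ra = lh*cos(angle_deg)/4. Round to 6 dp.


Ra = 0.044 * cos(70.2) / 4 = 0.003726 mm


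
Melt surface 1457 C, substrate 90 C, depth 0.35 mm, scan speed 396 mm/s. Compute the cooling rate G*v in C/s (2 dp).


G = (1457-90)/0.35 = 3905.71428571 C/mm
CR = 3905.71428571 * 396 = 1546662.86 C/s


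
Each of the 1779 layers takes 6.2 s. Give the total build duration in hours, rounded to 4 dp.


t = 1779 * 6.2 / 3600 = 3.0638 hrs


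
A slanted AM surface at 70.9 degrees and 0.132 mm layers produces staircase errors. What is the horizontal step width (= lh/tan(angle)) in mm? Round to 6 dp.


step = 0.132 / tan(70.9) = 0.045709 mm


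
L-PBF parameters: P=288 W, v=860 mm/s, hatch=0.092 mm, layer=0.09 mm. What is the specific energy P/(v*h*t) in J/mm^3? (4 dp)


Build rate = 860 * 0.092 * 0.09 = 7.1208 mm^3/s
SE = 288 / 7.1208 = 40.4449 J/mm^3


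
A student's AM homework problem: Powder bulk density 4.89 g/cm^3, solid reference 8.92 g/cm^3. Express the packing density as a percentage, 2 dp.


Packing = (4.89/8.92)*100 = 54.82 %


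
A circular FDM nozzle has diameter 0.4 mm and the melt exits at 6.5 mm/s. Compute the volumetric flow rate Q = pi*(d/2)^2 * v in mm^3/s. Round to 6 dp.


A = pi*(0.4/2)^2 = 0.12566371 mm^2
Q = 0.12566371 * 6.5 = 0.816814 mm^3/s


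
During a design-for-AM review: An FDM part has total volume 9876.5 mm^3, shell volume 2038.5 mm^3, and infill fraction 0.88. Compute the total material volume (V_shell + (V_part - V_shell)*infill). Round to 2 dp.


V_infill = (9876.5 - 2038.5) * 0.88 = 6897.44
V_total = 2038.5 + 6897.44 = 8935.94 mm^3


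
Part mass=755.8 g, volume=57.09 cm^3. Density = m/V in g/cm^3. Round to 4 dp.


rho = 755.8 / 57.09 = 13.2387 g/cm^3


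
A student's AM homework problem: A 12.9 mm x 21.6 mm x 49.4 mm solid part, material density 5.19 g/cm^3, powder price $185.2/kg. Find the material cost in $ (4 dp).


V = 12.9 * 21.6 * 49.4 = 13764.816 mm^3 = 13.764816 cm^3
Mass = 13.764816 * 5.19 / 1000 = 0.0714394 kg
Cost = 0.0714394 * 185.2 = 13.2306 $


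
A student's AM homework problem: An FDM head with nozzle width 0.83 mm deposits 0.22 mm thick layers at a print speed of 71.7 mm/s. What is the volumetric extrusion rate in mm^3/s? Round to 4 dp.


Rate = 0.83 * 0.22 * 71.7 = 13.0924 mm^3/s


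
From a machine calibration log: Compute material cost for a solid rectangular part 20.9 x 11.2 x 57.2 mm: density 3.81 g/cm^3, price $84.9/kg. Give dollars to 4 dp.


V = 20.9 * 11.2 * 57.2 = 13389.376 mm^3 = 13.389376 cm^3
Mass = 13.389376 * 3.81 / 1000 = 0.05101352 kg
Cost = 0.05101352 * 84.9 = 4.331 $


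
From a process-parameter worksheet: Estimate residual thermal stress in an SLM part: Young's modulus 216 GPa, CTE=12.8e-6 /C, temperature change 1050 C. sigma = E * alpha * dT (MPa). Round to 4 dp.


sigma = 216*1000 * 12.8e-6 * 1050 = 2903.04 MPa


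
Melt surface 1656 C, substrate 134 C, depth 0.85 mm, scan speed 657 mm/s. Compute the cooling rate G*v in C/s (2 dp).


G = (1656-134)/0.85 = 1790.58823529 C/mm
CR = 1790.58823529 * 657 = 1176416.47 C/s


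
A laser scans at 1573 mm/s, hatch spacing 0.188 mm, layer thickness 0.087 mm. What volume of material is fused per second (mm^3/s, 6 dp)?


Rate = 1573 * 0.188 * 0.087 = 25.727988 mm^3/s


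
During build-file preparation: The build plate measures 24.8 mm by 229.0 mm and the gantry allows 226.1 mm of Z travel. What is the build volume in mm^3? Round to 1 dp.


V = 24.8 * 229.0 * 226.1 = 1284067.1 mm^3


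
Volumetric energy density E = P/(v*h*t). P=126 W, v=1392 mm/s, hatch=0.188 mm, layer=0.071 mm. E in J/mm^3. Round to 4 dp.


E = 126 / (1392*0.188*0.071) = 6.7813 J/mm^3


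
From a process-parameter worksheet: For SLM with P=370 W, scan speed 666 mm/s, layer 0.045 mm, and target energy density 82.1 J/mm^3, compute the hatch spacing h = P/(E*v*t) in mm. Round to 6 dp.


h = 370 / (82.1*666*0.045) = 0.150374 mm


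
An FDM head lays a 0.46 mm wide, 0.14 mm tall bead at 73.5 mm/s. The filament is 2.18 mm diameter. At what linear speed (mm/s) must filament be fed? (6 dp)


Q = 0.46 * 0.14 * 73.5 = 4.7334 mm^3/s
A_fil = pi*(2.18/2)^2 = 3.73252623 mm^2
v_feed = 4.7334 / 3.73252623 = 1.268149 mm/s


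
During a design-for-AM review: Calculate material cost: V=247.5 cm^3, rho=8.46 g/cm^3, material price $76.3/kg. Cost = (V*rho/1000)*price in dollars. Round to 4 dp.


Mass = 247.5*8.46/1000 = 2.09385 kg
Cost = 2.09385 * 76.3 = 159.7608 $


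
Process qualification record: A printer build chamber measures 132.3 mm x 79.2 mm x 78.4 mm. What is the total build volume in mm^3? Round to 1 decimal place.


V = 132.3 * 79.2 * 78.4 = 821487.7 mm^3


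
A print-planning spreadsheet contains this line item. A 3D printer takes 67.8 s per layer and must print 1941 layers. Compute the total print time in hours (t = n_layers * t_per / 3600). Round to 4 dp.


t = 1941 * 67.8 / 3600 = 36.5555 hrs


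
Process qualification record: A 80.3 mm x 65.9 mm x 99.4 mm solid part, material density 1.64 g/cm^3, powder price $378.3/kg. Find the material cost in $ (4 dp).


V = 80.3 * 65.9 * 99.4 = 526001.938 mm^3 = 526.001938 cm^3
Mass = 526.001938 * 1.64 / 1000 = 0.86264318 kg
Cost = 0.86264318 * 378.3 = 326.3379 $


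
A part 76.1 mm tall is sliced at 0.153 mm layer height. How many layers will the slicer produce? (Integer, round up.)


Layers = ceil(76.1/0.153) = 498


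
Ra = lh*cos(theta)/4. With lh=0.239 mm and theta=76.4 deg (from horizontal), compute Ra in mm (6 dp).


Ra = 0.239 * cos(76.4) / 4 = 0.01405 mm


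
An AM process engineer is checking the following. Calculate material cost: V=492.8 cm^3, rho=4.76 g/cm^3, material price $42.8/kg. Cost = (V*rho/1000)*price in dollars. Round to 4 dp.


Mass = 492.8*4.76/1000 = 2.345728 kg
Cost = 2.345728 * 42.8 = 100.3972 $


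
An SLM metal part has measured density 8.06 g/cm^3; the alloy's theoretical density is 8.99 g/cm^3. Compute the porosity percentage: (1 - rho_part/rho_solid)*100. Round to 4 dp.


Porosity = (1-8.06/8.99)*100 = 10.3448 %


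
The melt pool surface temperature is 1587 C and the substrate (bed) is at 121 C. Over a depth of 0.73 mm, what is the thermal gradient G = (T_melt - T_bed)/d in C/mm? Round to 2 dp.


G = (1587-121)/0.73 = 2008.22 C/mm


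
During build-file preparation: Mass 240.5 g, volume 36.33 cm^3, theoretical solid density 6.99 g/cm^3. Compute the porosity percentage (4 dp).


rho_part = 240.5 / 36.33 = 6.61987338 g/cm^3
Porosity = (1 - 6.61987338/6.99)*100 = 5.2951 %


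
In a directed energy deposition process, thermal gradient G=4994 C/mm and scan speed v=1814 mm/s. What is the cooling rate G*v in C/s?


CR = 4994 * 1814 = 9059116 C/s


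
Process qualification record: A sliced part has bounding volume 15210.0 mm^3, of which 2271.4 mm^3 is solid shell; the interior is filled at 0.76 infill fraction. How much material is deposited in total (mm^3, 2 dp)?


V_infill = (15210.0 - 2271.4) * 0.76 = 9833.34
V_total = 2271.4 + 9833.34 = 12104.74 mm^3


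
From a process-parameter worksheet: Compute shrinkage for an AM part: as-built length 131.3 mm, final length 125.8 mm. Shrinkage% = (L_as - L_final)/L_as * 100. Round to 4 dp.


Shrinkage = ((131.3-125.8)/131.3)*100 = 4.1889 %


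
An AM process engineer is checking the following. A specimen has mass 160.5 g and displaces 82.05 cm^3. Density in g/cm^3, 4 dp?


rho = 160.5 / 82.05 = 1.9561 g/cm^3


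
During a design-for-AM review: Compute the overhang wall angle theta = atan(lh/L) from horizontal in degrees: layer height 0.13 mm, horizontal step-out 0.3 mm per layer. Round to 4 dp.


angle = atan(0.13/0.3) = 23.4287 degrees


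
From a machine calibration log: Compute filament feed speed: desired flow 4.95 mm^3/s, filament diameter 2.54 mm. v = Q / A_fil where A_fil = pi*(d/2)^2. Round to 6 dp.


A = pi*(2.54/2)^2 = 5.067075
v = 4.95 / 5.067075 = 0.976895 mm/s


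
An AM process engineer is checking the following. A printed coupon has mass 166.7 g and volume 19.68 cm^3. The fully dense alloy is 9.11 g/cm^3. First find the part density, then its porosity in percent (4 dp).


rho_part = 166.7 / 19.68 = 8.47052846 g/cm^3
Porosity = (1 - 8.47052846/9.11)*100 = 7.0194 %


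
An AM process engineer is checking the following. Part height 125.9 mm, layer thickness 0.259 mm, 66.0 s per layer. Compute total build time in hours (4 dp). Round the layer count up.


Layers = ceil(125.9/0.259) = 487
t = 487 * 66.0 / 3600 = 8.9283 hrs


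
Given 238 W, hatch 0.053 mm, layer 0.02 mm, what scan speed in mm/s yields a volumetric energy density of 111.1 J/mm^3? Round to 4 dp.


v = 238 / (111.1*0.053*0.02) = 2020.9568 mm/s


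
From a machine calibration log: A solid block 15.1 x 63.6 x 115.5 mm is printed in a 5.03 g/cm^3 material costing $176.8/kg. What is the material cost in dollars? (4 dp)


V = 15.1 * 63.6 * 115.5 = 110921.58 mm^3 = 110.92158 cm^3
Mass = 110.92158 * 5.03 / 1000 = 0.55793555 kg
Cost = 0.55793555 * 176.8 = 98.643 $


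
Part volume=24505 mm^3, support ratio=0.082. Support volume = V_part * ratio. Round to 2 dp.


V_support = 24505 * 0.082 = 2009.41 mm^3


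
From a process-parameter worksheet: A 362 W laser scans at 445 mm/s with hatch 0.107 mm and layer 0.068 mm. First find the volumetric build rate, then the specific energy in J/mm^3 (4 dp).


Build rate = 445 * 0.107 * 0.068 = 3.23782 mm^3/s
SE = 362 / 3.23782 = 111.8036 J/mm^3


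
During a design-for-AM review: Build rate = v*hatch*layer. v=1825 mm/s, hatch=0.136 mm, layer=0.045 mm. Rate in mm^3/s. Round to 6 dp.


Rate = 1825 * 0.136 * 0.045 = 11.169 mm^3/s


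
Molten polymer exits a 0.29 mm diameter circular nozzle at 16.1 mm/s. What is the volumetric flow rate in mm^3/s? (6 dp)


A = pi*(0.29/2)^2 = 0.06605199 mm^2
Q = 0.06605199 * 16.1 = 1.063437 mm^3/s


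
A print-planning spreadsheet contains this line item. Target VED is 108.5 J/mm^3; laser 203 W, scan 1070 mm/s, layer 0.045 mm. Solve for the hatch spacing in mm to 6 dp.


h = 203 / (108.5*1070*0.045) = 0.038857 mm


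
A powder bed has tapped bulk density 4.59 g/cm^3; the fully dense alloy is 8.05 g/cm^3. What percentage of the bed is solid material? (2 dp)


Packing = (4.59/8.05)*100 = 57.02 %


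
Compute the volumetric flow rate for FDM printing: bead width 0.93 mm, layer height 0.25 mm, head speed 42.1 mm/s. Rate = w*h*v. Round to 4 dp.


Rate = 0.93 * 0.25 * 42.1 = 9.7883 mm^3/s


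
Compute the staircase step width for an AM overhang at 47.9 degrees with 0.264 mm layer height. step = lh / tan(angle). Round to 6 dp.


step = 0.264 / tan(47.9) = 0.238542 mm


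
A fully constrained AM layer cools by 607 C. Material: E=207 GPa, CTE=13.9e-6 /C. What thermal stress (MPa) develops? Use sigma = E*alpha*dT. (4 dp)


sigma = 207*1000 * 13.9e-6 * 607 = 1746.5211 MPa


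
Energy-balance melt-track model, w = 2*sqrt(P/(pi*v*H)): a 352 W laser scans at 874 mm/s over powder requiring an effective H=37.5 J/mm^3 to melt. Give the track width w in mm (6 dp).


w = 2*sqrt(352/(pi*874*37.5)) = 0.116938 mm


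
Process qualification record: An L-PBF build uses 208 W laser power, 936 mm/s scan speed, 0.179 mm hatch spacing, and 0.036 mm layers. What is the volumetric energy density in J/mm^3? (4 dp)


E = 208 / (936*0.179*0.036) = 34.4851 J/mm^3


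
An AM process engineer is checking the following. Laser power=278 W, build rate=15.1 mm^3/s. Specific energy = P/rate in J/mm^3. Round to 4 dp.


SE = 278 / 15.1 = 18.4106 J/mm^3


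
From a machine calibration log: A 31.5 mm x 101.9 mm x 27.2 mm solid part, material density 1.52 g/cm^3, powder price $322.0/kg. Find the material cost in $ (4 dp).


V = 31.5 * 101.9 * 27.2 = 87307.92 mm^3 = 87.30792 cm^3
Mass = 87.30792 * 1.52 / 1000 = 0.13270804 kg
Cost = 0.13270804 * 322.0 = 42.732 $


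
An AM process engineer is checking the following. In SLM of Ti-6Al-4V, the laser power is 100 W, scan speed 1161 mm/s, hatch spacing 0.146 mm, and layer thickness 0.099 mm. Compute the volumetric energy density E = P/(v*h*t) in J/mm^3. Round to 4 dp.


E = 100 / (1161*0.146*0.099) = 5.9591 J/mm^3


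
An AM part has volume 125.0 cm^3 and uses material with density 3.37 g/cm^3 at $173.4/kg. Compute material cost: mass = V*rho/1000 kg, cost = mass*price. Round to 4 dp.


Mass = 125.0*3.37/1000 = 0.42125 kg
Cost = 0.42125 * 173.4 = 73.0448 $


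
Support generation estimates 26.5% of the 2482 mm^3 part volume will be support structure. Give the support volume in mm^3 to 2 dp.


V_support = 2482 * 0.265 = 657.73 mm^3


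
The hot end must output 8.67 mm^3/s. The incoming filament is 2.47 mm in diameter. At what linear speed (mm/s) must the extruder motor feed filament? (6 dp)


A = pi*(2.47/2)^2 = 4.791636
v = 8.67 / 4.791636 = 1.809403 mm/s


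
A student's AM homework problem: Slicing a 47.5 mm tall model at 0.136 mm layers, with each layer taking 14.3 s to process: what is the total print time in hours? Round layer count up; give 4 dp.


Layers = ceil(47.5/0.136) = 350
t = 350 * 14.3 / 3600 = 1.3903 hrs


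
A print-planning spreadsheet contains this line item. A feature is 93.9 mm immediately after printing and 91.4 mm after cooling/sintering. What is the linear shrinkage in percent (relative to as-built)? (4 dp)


Shrinkage = ((93.9-91.4)/93.9)*100 = 2.6624 %


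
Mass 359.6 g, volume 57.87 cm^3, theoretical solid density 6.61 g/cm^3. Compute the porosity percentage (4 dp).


rho_part = 359.6 / 57.87 = 6.21392777 g/cm^3
Porosity = (1 - 6.21392777/6.61)*100 = 5.992 %


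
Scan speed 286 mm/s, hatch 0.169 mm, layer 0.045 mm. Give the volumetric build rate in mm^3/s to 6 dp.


Rate = 286 * 0.169 * 0.045 = 2.17503 mm^3/s


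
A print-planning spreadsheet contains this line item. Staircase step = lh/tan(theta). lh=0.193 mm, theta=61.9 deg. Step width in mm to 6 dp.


step = 0.193 / tan(61.9) = 0.103052 mm


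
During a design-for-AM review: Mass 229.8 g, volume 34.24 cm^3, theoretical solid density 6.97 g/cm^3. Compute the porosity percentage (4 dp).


rho_part = 229.8 / 34.24 = 6.7114486 g/cm^3
Porosity = (1 - 6.7114486/6.97)*100 = 3.7095 %


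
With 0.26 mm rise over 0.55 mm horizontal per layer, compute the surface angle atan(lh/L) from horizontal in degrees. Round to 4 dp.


angle = atan(0.26/0.55) = 25.3014 degrees


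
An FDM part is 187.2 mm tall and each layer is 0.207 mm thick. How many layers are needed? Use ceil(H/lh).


Layers = ceil(187.2/0.207) = 905


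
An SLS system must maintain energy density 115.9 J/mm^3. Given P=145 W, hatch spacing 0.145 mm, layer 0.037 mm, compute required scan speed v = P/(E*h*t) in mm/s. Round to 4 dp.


v = 145 / (115.9*0.145*0.037) = 233.1926 mm/s


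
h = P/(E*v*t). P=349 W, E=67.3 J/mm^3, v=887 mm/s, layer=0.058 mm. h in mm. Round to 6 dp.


h = 349 / (67.3*887*0.058) = 0.1008 mm


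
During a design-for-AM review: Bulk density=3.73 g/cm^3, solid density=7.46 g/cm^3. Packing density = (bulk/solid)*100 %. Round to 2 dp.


Packing = (3.73/7.46)*100 = 50.0 %


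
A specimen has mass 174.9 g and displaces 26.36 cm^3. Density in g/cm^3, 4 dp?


rho = 174.9 / 26.36 = 6.6351 g/cm^3


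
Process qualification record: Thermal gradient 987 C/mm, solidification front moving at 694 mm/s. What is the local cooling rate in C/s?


CR = 987 * 694 = 684978 C/s


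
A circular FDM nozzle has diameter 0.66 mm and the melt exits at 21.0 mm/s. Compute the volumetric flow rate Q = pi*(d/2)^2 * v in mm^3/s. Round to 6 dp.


A = pi*(0.66/2)^2 = 0.34211944 mm^2
Q = 0.34211944 * 21.0 = 7.184508 mm^3/s


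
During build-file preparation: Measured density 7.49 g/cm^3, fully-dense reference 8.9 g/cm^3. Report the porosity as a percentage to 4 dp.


Porosity = (1-7.49/8.9)*100 = 15.8427 %


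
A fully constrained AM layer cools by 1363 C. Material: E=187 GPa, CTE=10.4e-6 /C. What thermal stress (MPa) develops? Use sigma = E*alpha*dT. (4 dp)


sigma = 187*1000 * 10.4e-6 * 1363 = 2650.7624 MPa


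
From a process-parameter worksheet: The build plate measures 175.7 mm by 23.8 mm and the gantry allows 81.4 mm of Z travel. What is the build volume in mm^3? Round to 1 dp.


V = 175.7 * 23.8 * 81.4 = 340387.1 mm^3


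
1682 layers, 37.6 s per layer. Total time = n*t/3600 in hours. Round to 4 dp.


t = 1682 * 37.6 / 3600 = 17.5676 hrs


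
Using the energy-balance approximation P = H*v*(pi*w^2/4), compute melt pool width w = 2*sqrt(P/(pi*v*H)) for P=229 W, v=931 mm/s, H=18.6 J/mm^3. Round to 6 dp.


w = 2*sqrt(229/(pi*931*18.6)) = 0.12976 mm
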